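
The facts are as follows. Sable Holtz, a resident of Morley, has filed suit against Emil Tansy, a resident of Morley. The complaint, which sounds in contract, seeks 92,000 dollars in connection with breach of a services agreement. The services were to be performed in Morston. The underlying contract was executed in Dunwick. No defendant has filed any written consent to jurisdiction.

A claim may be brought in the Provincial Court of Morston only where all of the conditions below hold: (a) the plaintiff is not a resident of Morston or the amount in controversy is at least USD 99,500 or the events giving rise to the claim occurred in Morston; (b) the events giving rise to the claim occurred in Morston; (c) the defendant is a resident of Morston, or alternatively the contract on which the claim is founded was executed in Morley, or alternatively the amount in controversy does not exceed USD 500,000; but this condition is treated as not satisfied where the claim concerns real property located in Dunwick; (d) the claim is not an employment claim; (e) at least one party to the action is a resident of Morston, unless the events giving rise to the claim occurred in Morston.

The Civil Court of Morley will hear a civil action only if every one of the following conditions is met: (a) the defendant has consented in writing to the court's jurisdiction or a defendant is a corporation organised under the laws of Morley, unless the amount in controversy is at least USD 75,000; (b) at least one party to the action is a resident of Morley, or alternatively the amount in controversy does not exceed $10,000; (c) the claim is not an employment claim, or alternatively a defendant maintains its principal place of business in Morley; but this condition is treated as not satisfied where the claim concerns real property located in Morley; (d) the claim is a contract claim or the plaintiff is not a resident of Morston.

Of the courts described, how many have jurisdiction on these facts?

The Provincial Court of Morston:
  (a) The plaintiff resides in Morley, which is not Morston, which satisfies one of the alternatives. Met.
  (b) The operative events occurred in Morston. Met.
  (c) The amount in controversy is $92,000, within the USD 500,000 ceiling, which satisfies one of the alternatives. And the carve-out is inapplicable — the claim does not concern real property. Met.
  (d) The claim is a contract claim, not an employment claim. Condition met.
  (e) No party resides in Morston. But the operative events occurred in Morston, and the 'unless' clause therefore excuses the requirement. Satisfied.
  → Jurisdiction lies.
The Civil Court of Morley:
  (a) No such written consent has been filed; no defendant is a corporation — no alternative holds. The proviso rescues it, though: the amount in controversy is 92,000 dollars, which meets the 75,000 dollars floor. Satisfied.
  (b) Sable Holtz resides in Morley, which satisfies one of the alternatives. Met.
  (c) The claim is a contract claim, not an employment claim — that alternative is enough. The exception is not triggered, since the claim does not concern real property. Condition met.
  (d) The claim is a contract claim, so this disjunct is met. Met.
  → Every requirement is satisfied — jurisdiction.
Courts with jurisdiction: the Provincial Court of Morston, the Civil Court of Morley — 2 in total.

2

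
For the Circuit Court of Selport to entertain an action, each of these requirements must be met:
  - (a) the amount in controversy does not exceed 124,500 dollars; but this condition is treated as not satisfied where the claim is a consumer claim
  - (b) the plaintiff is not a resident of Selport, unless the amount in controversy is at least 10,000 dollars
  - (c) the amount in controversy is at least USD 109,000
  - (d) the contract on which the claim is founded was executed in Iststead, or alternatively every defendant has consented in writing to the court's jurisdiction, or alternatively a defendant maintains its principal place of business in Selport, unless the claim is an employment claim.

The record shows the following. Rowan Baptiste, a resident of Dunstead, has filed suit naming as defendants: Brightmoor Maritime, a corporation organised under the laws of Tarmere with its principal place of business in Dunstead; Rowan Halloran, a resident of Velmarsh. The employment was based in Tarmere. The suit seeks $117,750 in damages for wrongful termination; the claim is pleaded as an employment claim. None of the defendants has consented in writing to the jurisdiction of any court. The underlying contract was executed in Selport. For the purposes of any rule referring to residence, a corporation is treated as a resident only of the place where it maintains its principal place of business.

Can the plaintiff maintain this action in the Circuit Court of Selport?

The Circuit Court of Selport:
  (a) The amount in controversy is 117,750 dollars, within the USD 124,500 ceiling. The exception is not triggered, since the claim is an employment claim, not a consumer claim. Met.
  (b) The plaintiff resides in Dunstead, which is not Selport. Satisfied.
  (c) The amount in controversy is USD 117,750, which meets the $109,000 floor. Met.
  (d) The contract was executed in Selport, not Iststead; no such written consent has been filed; the corporate defendant(s) have their principal place of business in Dunstead, not Selport — none of the alternatives is met. However, the claim is an employment claim, so the 'unless' proviso supplies this condition. Condition met.
  → Every requirement is satisfied — jurisdiction.

Yes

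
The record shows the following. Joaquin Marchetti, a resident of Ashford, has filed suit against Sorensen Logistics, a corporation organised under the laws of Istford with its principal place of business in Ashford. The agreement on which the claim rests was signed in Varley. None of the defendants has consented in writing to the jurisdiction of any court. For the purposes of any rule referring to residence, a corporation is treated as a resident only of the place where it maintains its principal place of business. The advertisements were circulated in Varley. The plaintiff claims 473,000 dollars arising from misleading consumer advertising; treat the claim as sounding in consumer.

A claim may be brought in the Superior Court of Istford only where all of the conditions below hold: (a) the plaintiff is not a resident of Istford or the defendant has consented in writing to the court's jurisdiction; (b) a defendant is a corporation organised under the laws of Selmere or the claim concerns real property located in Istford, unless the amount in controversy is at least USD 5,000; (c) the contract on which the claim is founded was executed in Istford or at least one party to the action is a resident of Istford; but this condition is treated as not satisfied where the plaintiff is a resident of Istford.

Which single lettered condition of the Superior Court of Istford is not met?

The Superior Court of Istford:
  (a) The plaintiff resides in Ashford, which is not Istford, so this disjunct is met. Condition met.
  (b) The corporate defendant(s) are organised in Istford, not Selmere; the claim does not concern real property — no alternative holds. The proviso rescues it, though: the amount in controversy is 473,000 dollars, which meets the $5,000 floor. Satisfied.
  (c) The contract was executed in Varley, not Istford; no party resides in Istford — every alternative fails. Fails.
Only condition (c) fails.

(c)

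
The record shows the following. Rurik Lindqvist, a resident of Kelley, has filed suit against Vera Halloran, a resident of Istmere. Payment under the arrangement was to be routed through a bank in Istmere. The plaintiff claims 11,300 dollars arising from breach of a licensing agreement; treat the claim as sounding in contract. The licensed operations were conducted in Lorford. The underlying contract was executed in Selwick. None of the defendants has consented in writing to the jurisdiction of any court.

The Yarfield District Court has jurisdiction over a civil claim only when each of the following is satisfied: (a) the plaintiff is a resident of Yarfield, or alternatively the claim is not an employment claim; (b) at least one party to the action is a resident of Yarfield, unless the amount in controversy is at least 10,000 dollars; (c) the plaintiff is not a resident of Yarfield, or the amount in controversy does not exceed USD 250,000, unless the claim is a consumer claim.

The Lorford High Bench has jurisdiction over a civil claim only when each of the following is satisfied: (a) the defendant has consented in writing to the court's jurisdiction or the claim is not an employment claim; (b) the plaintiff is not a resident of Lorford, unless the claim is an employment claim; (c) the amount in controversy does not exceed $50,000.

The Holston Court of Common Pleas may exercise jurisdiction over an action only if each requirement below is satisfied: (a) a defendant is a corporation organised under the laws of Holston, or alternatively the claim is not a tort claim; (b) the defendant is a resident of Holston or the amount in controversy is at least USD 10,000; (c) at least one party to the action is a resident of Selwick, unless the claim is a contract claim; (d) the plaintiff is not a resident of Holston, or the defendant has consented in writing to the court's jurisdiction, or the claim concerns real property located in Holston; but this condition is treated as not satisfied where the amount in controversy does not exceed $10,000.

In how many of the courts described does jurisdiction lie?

3

The Yarfield District Court:
  (a) The claim is a contract claim, not an employment claim, so one alternative holds. Condition met.
  (b) No party resides in Yarfield. However, the amount in controversy is USD 11,300, which meets the $10,000 floor, so the 'unless' proviso supplies this condition. Met.
  (c) The plaintiff resides in Kelley, which is not Yarfield, so this disjunct is met. Satisfied.
  → Every requirement is satisfied — jurisdiction.
The Lorford High Bench:
  (a) The claim is a contract claim, not an employment claim, which satisfies one of the alternatives. Satisfied.
  (b) The plaintiff resides in Kelley, which is not Lorford. Met.
  (c) The amount in controversy is USD 11,300, within the $50,000 ceiling. Condition met.
  → All conditions met; jurisdiction exists.
The Holston Court of Common Pleas:
  (a) The claim is a contract claim, not a tort claim, which satisfies one of the alternatives. Condition met.
  (b) The amount in controversy is $11,300, which meets the $10,000 floor, so one alternative holds. Condition met.
  (c) No party resides in Selwick. But the claim is a contract claim, and the 'unless' clause therefore excuses the requirement. Condition met.
  (d) The plaintiff resides in Kelley, which is not Holston, so this disjunct is met. And the carve-out is inapplicable — the amount in controversy is 11,300 dollars, above the USD 10,000 ceiling. Satisfied.
  → All conditions met; jurisdiction exists.
Courts with jurisdiction: the Yarfield District Court, the Lorford High Bench, the Holston Court of Common Pleas — 3 in total.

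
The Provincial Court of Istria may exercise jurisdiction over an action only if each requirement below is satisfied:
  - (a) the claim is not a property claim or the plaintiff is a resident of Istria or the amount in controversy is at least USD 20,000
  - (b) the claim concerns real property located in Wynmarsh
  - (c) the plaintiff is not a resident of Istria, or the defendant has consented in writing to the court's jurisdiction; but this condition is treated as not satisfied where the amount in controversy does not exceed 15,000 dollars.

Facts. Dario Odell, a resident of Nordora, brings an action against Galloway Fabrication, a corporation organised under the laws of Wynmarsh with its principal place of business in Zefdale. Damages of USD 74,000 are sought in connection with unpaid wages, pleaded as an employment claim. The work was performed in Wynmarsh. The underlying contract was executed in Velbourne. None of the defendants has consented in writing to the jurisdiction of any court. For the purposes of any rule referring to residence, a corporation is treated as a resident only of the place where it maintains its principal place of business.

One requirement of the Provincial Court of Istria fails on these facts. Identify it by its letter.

(b)

The Provincial Court of Istria:
  (a) The claim is an employment claim, not a property claim, so one alternative holds. Condition met.
  (b) The claim does not concern real property. Not met.
  (c) The plaintiff resides in Nordora, which is not Istria, so this disjunct is met. The exception is not triggered, since the amount in controversy is 74,000 dollars, above the USD 15,000 ceiling. Condition met.
Only condition (b) fails.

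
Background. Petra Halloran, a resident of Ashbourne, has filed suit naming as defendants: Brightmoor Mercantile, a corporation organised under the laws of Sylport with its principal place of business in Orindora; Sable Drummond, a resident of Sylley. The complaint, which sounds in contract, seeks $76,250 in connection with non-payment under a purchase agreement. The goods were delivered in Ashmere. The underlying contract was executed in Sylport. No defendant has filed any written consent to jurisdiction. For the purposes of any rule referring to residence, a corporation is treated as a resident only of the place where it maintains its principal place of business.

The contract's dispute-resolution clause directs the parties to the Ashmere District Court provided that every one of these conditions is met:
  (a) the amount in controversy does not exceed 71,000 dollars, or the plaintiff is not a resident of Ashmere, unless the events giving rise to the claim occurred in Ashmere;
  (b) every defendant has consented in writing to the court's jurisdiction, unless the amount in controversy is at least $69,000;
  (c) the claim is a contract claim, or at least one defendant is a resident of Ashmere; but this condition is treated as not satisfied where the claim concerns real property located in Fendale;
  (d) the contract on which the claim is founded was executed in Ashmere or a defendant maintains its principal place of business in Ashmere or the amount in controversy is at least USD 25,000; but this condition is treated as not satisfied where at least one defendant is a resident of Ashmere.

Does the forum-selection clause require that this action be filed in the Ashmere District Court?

Yes

The Ashmere District Court:
  (a) The plaintiff resides in Ashbourne, which is not Ashmere, which satisfies one of the alternatives. Condition met.
  (b) No such written consent has been filed. However, the amount in controversy is USD 76,250, which meets the $69,000 floor, so the 'unless' proviso supplies this condition. Satisfied.
  (c) The claim is a contract claim, which satisfies one of the alternatives. The carve-out does not apply: the claim does not concern real property. Condition met.
  (d) The amount in controversy is $76,250, which meets the $25,000 floor, so this disjunct is met. The carve-out does not apply: no defendant resides in Ashmere (they reside in Orindora, Sylley). Satisfied.
  → Forum clause is triggered.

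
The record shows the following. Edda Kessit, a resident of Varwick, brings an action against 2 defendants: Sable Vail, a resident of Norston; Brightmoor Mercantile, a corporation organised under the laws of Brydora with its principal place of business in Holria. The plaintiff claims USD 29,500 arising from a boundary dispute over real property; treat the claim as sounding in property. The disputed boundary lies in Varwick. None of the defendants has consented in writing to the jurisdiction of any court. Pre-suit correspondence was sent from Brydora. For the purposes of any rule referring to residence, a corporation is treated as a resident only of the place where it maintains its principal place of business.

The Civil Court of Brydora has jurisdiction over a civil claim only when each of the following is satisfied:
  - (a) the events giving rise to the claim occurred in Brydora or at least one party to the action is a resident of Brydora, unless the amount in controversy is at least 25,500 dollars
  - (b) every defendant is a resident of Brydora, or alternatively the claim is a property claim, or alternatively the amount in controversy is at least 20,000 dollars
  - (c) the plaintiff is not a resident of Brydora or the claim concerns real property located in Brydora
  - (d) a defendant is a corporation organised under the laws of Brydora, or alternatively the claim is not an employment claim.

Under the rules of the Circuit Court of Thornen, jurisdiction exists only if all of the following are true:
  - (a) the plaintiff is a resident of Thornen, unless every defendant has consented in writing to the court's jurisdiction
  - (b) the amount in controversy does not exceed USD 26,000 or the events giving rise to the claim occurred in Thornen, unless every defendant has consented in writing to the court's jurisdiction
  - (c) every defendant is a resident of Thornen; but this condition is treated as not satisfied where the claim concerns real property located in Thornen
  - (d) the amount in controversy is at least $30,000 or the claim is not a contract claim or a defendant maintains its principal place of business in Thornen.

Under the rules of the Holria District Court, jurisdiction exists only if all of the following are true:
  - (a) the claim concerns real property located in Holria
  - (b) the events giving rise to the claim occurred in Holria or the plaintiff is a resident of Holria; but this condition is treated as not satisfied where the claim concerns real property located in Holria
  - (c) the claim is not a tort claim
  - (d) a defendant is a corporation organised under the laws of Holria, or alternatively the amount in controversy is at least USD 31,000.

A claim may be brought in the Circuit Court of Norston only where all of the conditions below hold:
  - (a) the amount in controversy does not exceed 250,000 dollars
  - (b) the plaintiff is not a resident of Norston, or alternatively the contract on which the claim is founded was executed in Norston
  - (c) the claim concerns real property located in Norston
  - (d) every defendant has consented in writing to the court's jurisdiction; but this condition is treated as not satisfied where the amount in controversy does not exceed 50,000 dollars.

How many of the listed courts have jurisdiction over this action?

The Civil Court of Brydora:
  (a) The operative events occurred in Varwick, not Brydora; no party resides in Brydora — none of the alternatives is met. However, the amount in controversy is USD 29,500, which meets the 25,500 dollars floor, so the 'unless' proviso supplies this condition. Met.
  (b) The claim is a property claim, so one alternative holds. Condition met.
  (c) The plaintiff resides in Varwick, which is not Brydora, so this disjunct is met. Met.
  (d) Brightmoor Mercantile is organised under the laws of Brydora — that alternative is enough. Condition met.
  → All conditions met; jurisdiction exists.
The Circuit Court of Thornen:
  (a) The plaintiff resides in Varwick, not Thornen. The proviso offers no rescue either, since no such written consent has been filed. Fails.
  (b) The amount in controversy is 29,500 dollars, above the 26,000 dollars ceiling; the operative events occurred in Varwick, not Thornen — every alternative fails. The proviso offers no rescue either, since no such written consent has been filed. Fails.
  (c) The defendants reside as follows — Sable Vail in Norston, Brightmoor Mercantile in Holria — not all in Thornen. Fails.
  (d) The claim is a property claim, not a contract claim — that alternative is enough. Met.
  → No jurisdiction.
The Holria District Court:
  (a) The property lies in Varwick, not Holria. Condition not met.
  (b) The operative events occurred in Varwick, not Holria; the plaintiff resides in Varwick, not Holria — every alternative fails. Condition not met.
  (c) The claim is a property claim, not a tort claim. Met.
  (d) The corporate defendant(s) are organised in Brydora, not Holria; the amount in controversy is 29,500 dollars, below the 31,000 dollars floor — none of the alternatives is met. Not met.
  → Not every requirement is met — no jurisdiction.
The Circuit Court of Norston:
  (a) The amount in controversy is 29,500 dollars, within the $250,000 ceiling. Met.
  (b) The plaintiff resides in Varwick, which is not Norston — that alternative is enough. Met.
  (c) The property lies in Varwick, not Norston. Condition not met.
  (d) No such written consent has been filed. Fails.
  → At least one condition fails; no jurisdiction.
Courts with jurisdiction: the Civil Court of Brydora — 1 in total.

1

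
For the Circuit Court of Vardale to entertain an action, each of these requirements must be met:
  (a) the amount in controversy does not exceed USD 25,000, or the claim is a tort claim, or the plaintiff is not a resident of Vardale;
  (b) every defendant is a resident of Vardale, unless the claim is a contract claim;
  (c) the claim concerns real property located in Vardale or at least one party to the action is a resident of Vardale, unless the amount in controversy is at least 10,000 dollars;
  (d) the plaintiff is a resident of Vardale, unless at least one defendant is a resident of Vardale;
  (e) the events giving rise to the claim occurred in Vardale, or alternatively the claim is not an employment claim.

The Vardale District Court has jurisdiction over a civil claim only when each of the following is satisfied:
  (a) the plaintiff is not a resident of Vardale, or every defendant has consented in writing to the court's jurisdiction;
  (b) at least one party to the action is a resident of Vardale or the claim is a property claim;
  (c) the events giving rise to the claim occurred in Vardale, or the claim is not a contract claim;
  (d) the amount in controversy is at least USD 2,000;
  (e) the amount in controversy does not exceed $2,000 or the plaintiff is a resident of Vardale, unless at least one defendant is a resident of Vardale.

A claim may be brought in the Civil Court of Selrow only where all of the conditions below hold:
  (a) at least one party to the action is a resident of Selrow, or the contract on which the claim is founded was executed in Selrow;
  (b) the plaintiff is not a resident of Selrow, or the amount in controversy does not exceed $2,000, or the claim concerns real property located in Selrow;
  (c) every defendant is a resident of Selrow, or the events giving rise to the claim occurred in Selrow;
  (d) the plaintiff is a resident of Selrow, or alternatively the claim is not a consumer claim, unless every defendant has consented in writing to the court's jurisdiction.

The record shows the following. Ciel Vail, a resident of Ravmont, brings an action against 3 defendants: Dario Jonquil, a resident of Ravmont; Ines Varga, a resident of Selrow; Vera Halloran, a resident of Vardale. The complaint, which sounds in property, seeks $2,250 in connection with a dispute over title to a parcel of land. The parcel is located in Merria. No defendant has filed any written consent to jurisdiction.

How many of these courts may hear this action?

The Circuit Court of Vardale:
  (a) The amount in controversy is $2,250, within the $25,000 ceiling, which satisfies one of the alternatives. Met.
  (b) The defendants reside as follows — Dario Jonquil in Ravmont, Ines Varga in Selrow, Vera Halloran in Vardale — not all in Vardale. And the claim is a property claim, not a contract claim, so the proviso does not save it. Not met.
  (c) Vera Halloran resides in Vardale — that alternative is enough. Satisfied.
  (d) The plaintiff resides in Ravmont, not Vardale. But Vera Halloran resides in Vardale, and the 'unless' clause therefore excuses the requirement. Condition met.
  (e) The claim is a property claim, not an employment claim, so one alternative holds. Condition met.
  → The court lacks jurisdiction.
The Vardale District Court:
  (a) The plaintiff resides in Ravmont, which is not Vardale, so this disjunct is met. Satisfied.
  (b) Vera Halloran resides in Vardale, so this disjunct is met. Condition met.
  (c) The claim is a property claim, not a contract claim, so this disjunct is met. Condition met.
  (d) The amount in controversy is 2,250 dollars, which meets the $2,000 floor. Met.
  (e) The amount in controversy is USD 2,250, above the 2,000 dollars ceiling; the plaintiff resides in Ravmont, not Vardale — every alternative fails. However, Vera Halloran resides in Vardale, so the 'unless' proviso supplies this condition. Condition met.
  → Jurisdiction lies.
The Civil Court of Selrow:
  (a) Ines Varga resides in Selrow, so one alternative holds. Met.
  (b) The plaintiff resides in Ravmont, which is not Selrow, so one alternative holds. Condition met.
  (c) The defendants reside as follows — Dario Jonquil in Ravmont, Ines Varga in Selrow, Vera Halloran in Vardale — not all in Selrow; the operative events occurred in Merria, not Selrow — none of the alternatives is met. Fails.
  (d) The claim is a property claim, not a consumer claim, so this disjunct is met. Met.
  → At least one condition fails; no jurisdiction.
Courts with jurisdiction: the Vardale District Court — 1 in total.

1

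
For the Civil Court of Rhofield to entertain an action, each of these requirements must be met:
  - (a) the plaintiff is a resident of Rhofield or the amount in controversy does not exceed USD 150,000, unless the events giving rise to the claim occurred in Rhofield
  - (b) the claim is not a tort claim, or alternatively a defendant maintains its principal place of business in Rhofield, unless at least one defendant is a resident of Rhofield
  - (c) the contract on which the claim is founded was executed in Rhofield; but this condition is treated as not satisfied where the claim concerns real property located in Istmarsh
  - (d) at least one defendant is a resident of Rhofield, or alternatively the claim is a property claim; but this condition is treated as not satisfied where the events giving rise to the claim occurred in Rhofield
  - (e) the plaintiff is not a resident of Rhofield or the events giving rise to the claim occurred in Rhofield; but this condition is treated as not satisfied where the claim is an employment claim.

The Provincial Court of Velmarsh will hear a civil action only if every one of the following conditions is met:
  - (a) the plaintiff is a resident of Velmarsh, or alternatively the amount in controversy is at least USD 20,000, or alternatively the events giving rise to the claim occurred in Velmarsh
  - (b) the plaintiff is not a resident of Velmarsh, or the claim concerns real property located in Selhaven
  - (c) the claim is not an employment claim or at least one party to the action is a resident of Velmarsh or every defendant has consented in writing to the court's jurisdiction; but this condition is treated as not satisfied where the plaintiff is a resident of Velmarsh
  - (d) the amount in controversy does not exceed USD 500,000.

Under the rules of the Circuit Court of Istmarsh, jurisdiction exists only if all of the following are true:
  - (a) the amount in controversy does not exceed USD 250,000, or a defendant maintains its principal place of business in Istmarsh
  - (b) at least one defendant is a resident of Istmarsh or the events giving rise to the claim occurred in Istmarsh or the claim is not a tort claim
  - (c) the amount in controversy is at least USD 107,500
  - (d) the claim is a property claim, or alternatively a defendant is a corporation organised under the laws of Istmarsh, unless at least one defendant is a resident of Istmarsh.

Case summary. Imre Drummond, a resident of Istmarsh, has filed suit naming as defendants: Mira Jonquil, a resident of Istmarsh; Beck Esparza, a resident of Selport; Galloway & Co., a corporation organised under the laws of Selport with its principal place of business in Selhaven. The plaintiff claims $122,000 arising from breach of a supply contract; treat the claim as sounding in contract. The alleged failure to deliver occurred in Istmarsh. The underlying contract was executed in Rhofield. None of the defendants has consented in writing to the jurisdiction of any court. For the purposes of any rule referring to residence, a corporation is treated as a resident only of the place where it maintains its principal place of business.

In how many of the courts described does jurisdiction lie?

2

The Civil Court of Rhofield:
  (a) The amount in controversy is 122,000 dollars, within the USD 150,000 ceiling, which satisfies one of the alternatives. Condition met.
  (b) The claim is a contract claim, not a tort claim, which satisfies one of the alternatives. Condition met.
  (c) The contract was executed in Rhofield. The carve-out does not apply: the claim does not concern real property. Condition met.
  (d) No defendant resides in Rhofield (they reside in Istmarsh, Selport, Selhaven); the claim is a contract claim, not a property claim — none of the alternatives is met. Fails.
  (e) The plaintiff resides in Istmarsh, which is not Rhofield, which satisfies one of the alternatives. The carve-out does not apply: the claim is a contract claim, not an employment claim. Satisfied.
  → Not every requirement is met — no jurisdiction.
The Provincial Court of Velmarsh:
  (a) The amount in controversy is $122,000, which meets the USD 20,000 floor — that alternative is enough. Met.
  (b) The plaintiff resides in Istmarsh, which is not Velmarsh, so this disjunct is met. Condition met.
  (c) The claim is a contract claim, not an employment claim — that alternative is enough. The exception is not triggered, since the plaintiff resides in Istmarsh, not Velmarsh. Satisfied.
  (d) The amount in controversy is 122,000 dollars, within the $500,000 ceiling. Condition met.
  → All conditions met; jurisdiction exists.
The Circuit Court of Istmarsh:
  (a) The amount in controversy is USD 122,000, within the $250,000 ceiling, so this disjunct is met. Satisfied.
  (b) Mira Jonquil resides in Istmarsh, so this disjunct is met. Met.
  (c) The amount in controversy is $122,000, which meets the $107,500 floor. Condition met.
  (d) The claim is a contract claim, not a property claim; the corporate defendant(s) are organised in Selport, not Istmarsh — every alternative fails. However, Mira Jonquil resides in Istmarsh, so the 'unless' proviso supplies this condition. Satisfied.
  → Every requirement is satisfied — jurisdiction.
Courts with jurisdiction: the Provincial Court of Velmarsh, the Circuit Court of Istmarsh — 2 in total.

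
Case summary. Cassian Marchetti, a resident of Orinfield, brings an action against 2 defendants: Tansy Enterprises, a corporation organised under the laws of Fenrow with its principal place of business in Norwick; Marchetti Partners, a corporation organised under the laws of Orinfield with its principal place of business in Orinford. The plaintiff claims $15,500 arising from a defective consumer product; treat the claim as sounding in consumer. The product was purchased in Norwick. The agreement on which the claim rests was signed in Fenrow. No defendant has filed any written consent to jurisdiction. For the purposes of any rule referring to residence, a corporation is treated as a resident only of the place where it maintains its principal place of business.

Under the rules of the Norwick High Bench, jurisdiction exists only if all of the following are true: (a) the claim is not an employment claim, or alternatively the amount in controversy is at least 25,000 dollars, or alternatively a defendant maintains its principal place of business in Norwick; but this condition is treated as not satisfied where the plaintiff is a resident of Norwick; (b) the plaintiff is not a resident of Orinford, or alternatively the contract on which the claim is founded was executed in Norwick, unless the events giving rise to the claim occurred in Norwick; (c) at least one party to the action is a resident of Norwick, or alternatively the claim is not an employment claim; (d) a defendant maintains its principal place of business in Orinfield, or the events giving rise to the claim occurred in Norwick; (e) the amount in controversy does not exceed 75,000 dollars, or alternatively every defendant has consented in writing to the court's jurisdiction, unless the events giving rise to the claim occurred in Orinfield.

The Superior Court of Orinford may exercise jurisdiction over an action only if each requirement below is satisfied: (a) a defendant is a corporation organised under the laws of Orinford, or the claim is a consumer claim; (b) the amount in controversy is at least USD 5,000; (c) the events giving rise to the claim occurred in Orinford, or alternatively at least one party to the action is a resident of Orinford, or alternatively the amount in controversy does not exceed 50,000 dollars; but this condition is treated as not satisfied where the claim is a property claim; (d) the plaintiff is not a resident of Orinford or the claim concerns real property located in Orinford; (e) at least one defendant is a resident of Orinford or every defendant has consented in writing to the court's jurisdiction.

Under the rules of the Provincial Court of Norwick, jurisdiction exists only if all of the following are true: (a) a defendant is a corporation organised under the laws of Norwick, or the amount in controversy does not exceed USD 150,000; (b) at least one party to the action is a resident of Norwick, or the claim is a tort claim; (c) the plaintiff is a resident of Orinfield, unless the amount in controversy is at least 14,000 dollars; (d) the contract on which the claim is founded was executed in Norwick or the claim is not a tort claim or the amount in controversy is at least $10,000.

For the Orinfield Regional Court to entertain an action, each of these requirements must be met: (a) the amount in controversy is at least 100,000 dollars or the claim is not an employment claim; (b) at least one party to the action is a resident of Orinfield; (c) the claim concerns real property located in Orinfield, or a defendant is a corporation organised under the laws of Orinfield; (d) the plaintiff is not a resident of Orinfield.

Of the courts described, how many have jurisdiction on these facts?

3

The Norwick High Bench:
  (a) The claim is a consumer claim, not an employment claim, so this disjunct is met. And the carve-out is inapplicable — the plaintiff resides in Orinfield, not Norwick. Met.
  (b) The plaintiff resides in Orinfield, which is not Orinford, which satisfies one of the alternatives. Satisfied.
  (c) Tansy Enterprises resides in Norwick, so one alternative holds. Satisfied.
  (d) The operative events occurred in Norwick, so this disjunct is met. Satisfied.
  (e) The amount in controversy is 15,500 dollars, within the 75,000 dollars ceiling, so one alternative holds. Condition met.
  → All conditions met; jurisdiction exists.
The Superior Court of Orinford:
  (a) The claim is a consumer claim, so one alternative holds. Met.
  (b) The amount in controversy is $15,500, which meets the $5,000 floor. Satisfied.
  (c) Marchetti Partners resides in Orinford — that alternative is enough. The carve-out does not apply: the claim is a consumer claim, not a property claim. Condition met.
  (d) The plaintiff resides in Orinfield, which is not Orinford, which satisfies one of the alternatives. Met.
  (e) Marchetti Partners resides in Orinford — that alternative is enough. Satisfied.
  → Jurisdiction lies.
The Provincial Court of Norwick:
  (a) The amount in controversy is 15,500 dollars, within the USD 150,000 ceiling, so one alternative holds. Condition met.
  (b) Tansy Enterprises resides in Norwick — that alternative is enough. Condition met.
  (c) The plaintiff resides in Orinfield. Met.
  (d) The claim is a consumer claim, not a tort claim — that alternative is enough. Met.
  → All conditions met; jurisdiction exists.
The Orinfield Regional Court:
  (a) The claim is a consumer claim, not an employment claim — that alternative is enough. Met.
  (b) Cassian Marchetti resides in Orinfield. Met.
  (c) Marchetti Partners is organised under the laws of Orinfield, which satisfies one of the alternatives. Satisfied.
  (d) The plaintiff resides in Orinfield. Not met.
  → No jurisdiction.
Courts with jurisdiction: the Norwick High Bench, the Superior Court of Orinford, the Provincial Court of Norwick — 3 in total.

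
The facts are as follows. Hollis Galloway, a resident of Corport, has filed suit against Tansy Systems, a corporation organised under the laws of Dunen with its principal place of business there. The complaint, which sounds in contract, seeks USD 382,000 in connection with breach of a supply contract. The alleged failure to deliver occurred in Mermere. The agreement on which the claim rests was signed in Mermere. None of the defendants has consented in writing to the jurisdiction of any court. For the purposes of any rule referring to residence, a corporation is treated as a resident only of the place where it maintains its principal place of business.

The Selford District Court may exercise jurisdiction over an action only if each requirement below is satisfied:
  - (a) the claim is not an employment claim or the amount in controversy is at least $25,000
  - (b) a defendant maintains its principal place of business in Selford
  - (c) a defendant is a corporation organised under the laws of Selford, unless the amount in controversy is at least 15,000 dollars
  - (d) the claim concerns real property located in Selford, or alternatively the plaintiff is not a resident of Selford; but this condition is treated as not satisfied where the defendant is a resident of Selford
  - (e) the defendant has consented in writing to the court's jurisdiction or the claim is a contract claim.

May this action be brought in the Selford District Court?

No

The Selford District Court:
  (a) The claim is a contract claim, not an employment claim — that alternative is enough. Condition met.
  (b) The corporate defendant(s) have their principal place of business in Dunen, not Selford. Fails.
  (c) The corporate defendant(s) are organised in Dunen, not Selford. The proviso rescues it, though: the amount in controversy is USD 382,000, which meets the 15,000 dollars floor. Met.
  (d) The plaintiff resides in Corport, which is not Selford — that alternative is enough. The exception is not triggered, since the defendant resides in Dunen, not Selford. Satisfied.
  (e) The claim is a contract claim — that alternative is enough. Condition met.
  → Not every requirement is met — no jurisdiction.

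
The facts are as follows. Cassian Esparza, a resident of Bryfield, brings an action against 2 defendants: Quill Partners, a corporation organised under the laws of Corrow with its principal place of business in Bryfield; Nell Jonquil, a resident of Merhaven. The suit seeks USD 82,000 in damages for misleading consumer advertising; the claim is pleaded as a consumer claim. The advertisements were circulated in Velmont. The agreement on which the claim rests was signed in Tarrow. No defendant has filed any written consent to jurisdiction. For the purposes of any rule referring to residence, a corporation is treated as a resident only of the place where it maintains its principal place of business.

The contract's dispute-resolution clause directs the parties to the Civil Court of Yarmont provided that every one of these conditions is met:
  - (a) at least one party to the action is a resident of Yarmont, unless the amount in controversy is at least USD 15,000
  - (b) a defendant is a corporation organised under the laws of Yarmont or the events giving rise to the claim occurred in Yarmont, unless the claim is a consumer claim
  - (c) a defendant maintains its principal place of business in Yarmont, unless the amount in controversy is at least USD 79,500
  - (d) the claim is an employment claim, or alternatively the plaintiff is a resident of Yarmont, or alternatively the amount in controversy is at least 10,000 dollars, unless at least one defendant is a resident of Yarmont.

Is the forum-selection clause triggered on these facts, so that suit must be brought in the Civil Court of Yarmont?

Yes

The Civil Court of Yarmont:
  (a) No party resides in Yarmont. But the amount in controversy is 82,000 dollars, which meets the 15,000 dollars floor, and the 'unless' clause therefore excuses the requirement. Met.
  (b) The corporate defendant(s) are organised in Corrow, not Yarmont; the operative events occurred in Velmont, not Yarmont — no alternative holds. However, the claim is a consumer claim, so the 'unless' proviso supplies this condition. Met.
  (c) The corporate defendant(s) have their principal place of business in Bryfield, not Yarmont. The proviso rescues it, though: the amount in controversy is USD 82,000, which meets the 79,500 dollars floor. Satisfied.
  (d) The amount in controversy is 82,000 dollars, which meets the 10,000 dollars floor — that alternative is enough. Condition met.
  → The clause applies.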